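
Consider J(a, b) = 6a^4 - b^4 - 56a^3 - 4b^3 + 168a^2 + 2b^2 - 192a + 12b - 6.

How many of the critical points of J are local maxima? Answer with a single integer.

2

J separates as a function of a plus a function of b, so ∇J=0 decouples.
∂J/∂a = 24(a - 4)(a - 2)(a - 1) = 0 at a ∈ {1, 2, 4}; ∂J/∂b = -4(b - 1)(b + 1)(b + 3) = 0 at b ∈ {-3, -1, 1}.
The Hessian is diagonal: diag(J_aa, J_bb). Second derivatives: J_aa(1)=72, J_aa(2)=-48, J_aa(4)=144; J_bb(-3)=-32, J_bb(-1)=16, J_bb(1)=-32.
Local maxima occur where both diagonal entries negative: (2, -3), (2, 1). Count: 2.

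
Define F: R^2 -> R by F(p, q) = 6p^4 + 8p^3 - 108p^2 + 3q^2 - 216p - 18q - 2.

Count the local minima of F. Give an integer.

F separates as a function of p plus a function of q, so ∇F=0 decouples.
∂F/∂p = 24(p - 3)(p + 1)(p + 3) = 0 at p ∈ {-3, -1, 3}; ∂F/∂q = 6(q - 3) = 0 at q ∈ {3}.
The Hessian is diagonal: diag(F_pp, F_qq). Second derivatives: F_pp(-3)=288, F_pp(-1)=-192, F_pp(3)=576; F_qq(3)=6.
Local minima occur where both diagonal entries positive: (-3, 3), (3, 3). Count: 2.

2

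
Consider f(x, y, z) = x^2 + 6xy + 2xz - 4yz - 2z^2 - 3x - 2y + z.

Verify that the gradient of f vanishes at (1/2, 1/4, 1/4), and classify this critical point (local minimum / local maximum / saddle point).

saddle point

∇f = (2x + 6y + 2z - 3, 6x - 4z - 2, 2x - 4y - 4z + 1); substituting (1/2, 1/4, 1/4) gives ∇f = (0, 0, 0), so (1/2, 1/4, 1/4) is indeed a critical point.
The Hessian is constant: H = [[2, 6, 2], [6, 0, -4], [2, -4, -4]].
Leading principal minors: Δ₁ = 2, Δ₂ = -36, Δ₃ = 16.
The minors fit neither the all-positive nor the alternating-sign pattern, so H is indefinite: a saddle point.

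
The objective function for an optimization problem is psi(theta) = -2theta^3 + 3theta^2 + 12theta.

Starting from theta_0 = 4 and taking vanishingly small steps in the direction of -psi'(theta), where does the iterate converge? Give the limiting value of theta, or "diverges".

psi'(theta) = -6(theta - 2)(theta + 1), so psi'(4) = -60.
Gradient descent moves in the -psi' direction, i.e. theta is increasing.
There is no critical point above theta=4, and psi' keeps the same sign, so the iterate runs off to +∞.

diverges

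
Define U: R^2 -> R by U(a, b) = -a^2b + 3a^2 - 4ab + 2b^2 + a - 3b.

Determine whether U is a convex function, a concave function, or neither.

The term -a^2b is cubic, so the Hessian is not constant.
∂²U/∂a² = -2b + 6, which takes both signs as b varies (negative for sufficiently large b). A diagonal entry of the Hessian changing sign means the Hessian is neither positive- nor negative-semidefinite on all of R^2.

neither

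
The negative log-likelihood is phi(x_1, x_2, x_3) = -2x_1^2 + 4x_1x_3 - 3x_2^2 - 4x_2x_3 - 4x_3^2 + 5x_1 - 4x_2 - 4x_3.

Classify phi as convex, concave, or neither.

phi is quadratic, so its Hessian is the constant matrix H = [[-4, 0, 4], [0, -6, -4], [4, -4, -8]].
Leading principal minors: -4, 24, -32.
Signs alternate −, +, − ⇒ H ≺ 0 ⇒ concave.

concave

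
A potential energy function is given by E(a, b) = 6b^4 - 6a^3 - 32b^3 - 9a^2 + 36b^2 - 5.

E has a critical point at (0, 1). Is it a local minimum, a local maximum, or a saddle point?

local maximum

The mixed partial ∂²E/∂a∂b is 0, so the Hessian at any point is diag(E_aa, E_bb) = diag(-18(2a + 1), 24(3b^2 - 8b + 3)).
At (0, 1): H = diag(-18, -48).
Both eigenvalues are negative, so H is negative definite: a local maximum.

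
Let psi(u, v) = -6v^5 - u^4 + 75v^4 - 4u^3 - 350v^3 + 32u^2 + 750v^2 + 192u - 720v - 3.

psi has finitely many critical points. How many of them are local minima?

psi separates as a function of u plus a function of v, so ∇psi=0 decouples.
∂psi/∂u = -4(u - 4)(u + 3)(u + 4) = 0 at u ∈ {-4, -3, 4}; ∂psi/∂v = -30(v - 4)(v - 3)(v - 2)(v - 1) = 0 at v ∈ {1, 2, 3, 4}.
The Hessian is diagonal: diag(psi_uu, psi_vv). Second derivatives: psi_uu(-4)=-32, psi_uu(-3)=28, psi_uu(4)=-224; psi_vv(1)=180, psi_vv(2)=-60, psi_vv(3)=60, psi_vv(4)=-180.
Local minima occur where both diagonal entries positive: (-3, 1), (-3, 3). Count: 2.

2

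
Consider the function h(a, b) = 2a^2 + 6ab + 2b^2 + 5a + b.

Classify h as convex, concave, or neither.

h is quadratic, so its Hessian is the constant matrix H = [[4, 6], [6, 4]].
det(H) = -20, tr(H) = 8.
det(H) < 0, so H is indefinite: neither convex nor concave.

neither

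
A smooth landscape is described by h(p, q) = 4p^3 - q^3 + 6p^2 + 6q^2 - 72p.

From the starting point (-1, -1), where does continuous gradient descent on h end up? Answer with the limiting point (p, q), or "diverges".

h is separable, so gradient descent decouples: p follows -∂h/∂p, q follows -∂h/∂q.
∂h/∂p = 12(p - 2)(p + 3); at p=-1 this is -72, so p increases.
∂h/∂q = -3q(q - 4); at q=-1 this is -15, so q increases.
p converges to its nearest critical value 2 (a local min of the p-part); q converges to 0. The iterate converges to (2, 0).

(2, 0)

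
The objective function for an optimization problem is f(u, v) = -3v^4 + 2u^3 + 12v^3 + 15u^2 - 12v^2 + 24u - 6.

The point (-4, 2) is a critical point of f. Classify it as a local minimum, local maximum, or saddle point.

The mixed partial ∂²f/∂u∂v is 0, so the Hessian at any point is diag(f_uu, f_vv) = diag(6(2u + 5), 12(-3v^2 + 6v - 2)).
At (-4, 2): H = diag(-18, -24).
Both eigenvalues are negative, so H is negative definite: a local maximum.

local maximum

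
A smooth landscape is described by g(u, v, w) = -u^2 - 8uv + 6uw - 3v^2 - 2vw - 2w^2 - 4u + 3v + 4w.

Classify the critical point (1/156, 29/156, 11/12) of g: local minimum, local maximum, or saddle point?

saddle point

The Hessian is constant: H = [[-2, -8, 6], [-8, -6, -2], [6, -2, -4]].
Leading principal minors: Δ₁ = -2, Δ₂ = -52, Δ₃ = 624.
The minors fit neither the all-positive nor the alternating-sign pattern, so H is indefinite: a saddle point.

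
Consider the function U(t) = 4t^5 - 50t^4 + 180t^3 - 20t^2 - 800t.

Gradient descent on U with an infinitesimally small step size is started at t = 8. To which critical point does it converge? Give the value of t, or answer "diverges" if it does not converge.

U'(t) = 20(t - 5)(t - 4)(t - 2)(t + 1), so U'(8) = 12960.
Gradient descent moves in the -U' direction, i.e. t is decreasing.
The nearest critical point in that direction is t = 5, where U'' = 360 > 0 (a local minimum). The iterate converges there.

5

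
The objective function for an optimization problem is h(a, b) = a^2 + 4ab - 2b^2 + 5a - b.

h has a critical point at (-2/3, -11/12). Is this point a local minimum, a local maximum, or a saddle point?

The Hessian of h is constant: H = [[2, 4], [4, -4]].
det(H) = 2·(-4) − 4² = -24.
Since det(H) < 0, H is indefinite and the critical point is a saddle point.

saddle point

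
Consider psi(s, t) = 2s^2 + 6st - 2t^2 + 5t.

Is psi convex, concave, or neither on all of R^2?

neither

psi is quadratic, so its Hessian is the constant matrix H = [[4, 6], [6, -4]].
det(H) = -52, tr(H) = 0.
det(H) < 0, so H is indefinite: neither convex nor concave.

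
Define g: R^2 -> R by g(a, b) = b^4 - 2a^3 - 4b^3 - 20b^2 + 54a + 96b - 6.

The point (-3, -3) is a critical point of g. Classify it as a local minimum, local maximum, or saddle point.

local minimum

The mixed partial ∂²g/∂a∂b is 0, so the Hessian at any point is diag(g_aa, g_bb) = diag(-12a, 4(3b^2 - 6b - 10)).
At (-3, -3): H = diag(36, 140).
Both eigenvalues are positive, so H is positive definite: a local minimum.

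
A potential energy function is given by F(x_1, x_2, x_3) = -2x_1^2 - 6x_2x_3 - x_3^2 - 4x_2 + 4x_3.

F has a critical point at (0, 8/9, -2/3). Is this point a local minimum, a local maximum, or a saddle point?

The Hessian is constant: H = [[-4, 0, 0], [0, 0, -6], [0, -6, -2]].
Leading principal minors: Δ₁ = -4, Δ₂ = 0, Δ₃ = 144.
The minors fit neither the all-positive nor the alternating-sign pattern, so H is indefinite: a saddle point.

saddle point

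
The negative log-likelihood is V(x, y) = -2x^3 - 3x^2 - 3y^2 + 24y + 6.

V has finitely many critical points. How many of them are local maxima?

1

V separates as a function of x plus a function of y, so ∇V=0 decouples.
∂V/∂x = -6x(x + 1) = 0 at x ∈ {-1, 0}; ∂V/∂y = -6(y - 4) = 0 at y ∈ {4}.
The Hessian is diagonal: diag(V_xx, V_yy). Second derivatives: V_xx(-1)=6, V_xx(0)=-6; V_yy(4)=-6.
Local maxima occur where both diagonal entries negative: (0, 4). Count: 1.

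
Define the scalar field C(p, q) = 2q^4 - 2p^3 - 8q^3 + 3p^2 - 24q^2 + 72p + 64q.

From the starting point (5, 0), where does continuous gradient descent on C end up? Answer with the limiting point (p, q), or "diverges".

diverges

C is separable, so gradient descent decouples: p follows -∂C/∂p, q follows -∂C/∂q.
∂C/∂p = -6(p - 4)(p + 3); at p=5 this is -48, so p increases.
∂C/∂q = 8(q - 4)(q - 1)(q + 2); at q=0 this is 64, so q decreases.
The p-coordinate has no critical point in that direction and runs off to infinity.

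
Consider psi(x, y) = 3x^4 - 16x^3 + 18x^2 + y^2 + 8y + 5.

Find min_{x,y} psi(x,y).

psi(x,y) separates as P(x) + Q(y) + 5, so its minimum is min P + min Q + 5.
P'(x) = 12x(x - 3)(x - 1) vanishes at x ∈ {0, 1, 3}; Q'(y) = 2y + 8 vanishes at y ∈ {-4}.
Local minima of P (where P''>0): P(0)=0, P(3)=-27. Local minima of Q: Q(-4)=-16.
So the global minimum of psi is P(3) + Q(-4) + 5 = -27 − 16 + 5 = -38, attained at (3, -4).

-38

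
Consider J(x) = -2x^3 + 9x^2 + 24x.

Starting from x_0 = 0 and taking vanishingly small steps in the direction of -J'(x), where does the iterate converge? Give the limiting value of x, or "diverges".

J'(x) = -6(x - 4)(x + 1), so J'(0) = 24.
Gradient descent moves in the -J' direction, i.e. x is decreasing.
The nearest critical point in that direction is x = -1, where J'' = 30 > 0 (a local minimum). The iterate converges there.

-1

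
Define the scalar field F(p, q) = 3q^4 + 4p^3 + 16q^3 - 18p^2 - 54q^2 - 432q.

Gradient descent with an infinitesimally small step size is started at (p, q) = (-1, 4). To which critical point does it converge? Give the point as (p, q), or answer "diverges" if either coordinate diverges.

F is separable, so gradient descent decouples: p follows -∂F/∂p, q follows -∂F/∂q.
∂F/∂p = 12p(p - 3); at p=-1 this is 48, so p decreases.
∂F/∂q = 12(q - 3)(q + 3)(q + 4); at q=4 this is 672, so q decreases.
The p-coordinate has no critical point in that direction and runs off to infinity.

diverges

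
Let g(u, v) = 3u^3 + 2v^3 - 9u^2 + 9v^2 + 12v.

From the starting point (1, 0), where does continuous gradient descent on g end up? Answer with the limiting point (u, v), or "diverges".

(2, -1)

g is separable, so gradient descent decouples: u follows -∂g/∂u, v follows -∂g/∂v.
∂g/∂u = 9u(u - 2); at u=1 this is -9, so u increases.
∂g/∂v = 6(v + 1)(v + 2); at v=0 this is 12, so v decreases.
u converges to its nearest critical value 2 (a local min of the u-part); v converges to -1. The iterate converges to (2, -1).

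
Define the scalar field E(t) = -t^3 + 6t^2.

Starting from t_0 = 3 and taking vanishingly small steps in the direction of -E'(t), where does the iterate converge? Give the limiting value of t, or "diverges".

E'(t) = -3t(t - 4), so E'(3) = 9.
Gradient descent moves in the -E' direction, i.e. t is decreasing.
The nearest critical point in that direction is t = 0, where E'' = 12 > 0 (a local minimum). The iterate converges there.

0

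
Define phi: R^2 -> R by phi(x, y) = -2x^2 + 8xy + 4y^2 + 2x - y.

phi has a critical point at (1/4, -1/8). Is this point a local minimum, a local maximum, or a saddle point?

The Hessian of phi is constant: H = [[-4, 8], [8, 8]].
det(H) = (-4)·8 − 8² = -96.
Since det(H) < 0, H is indefinite and the critical point is a saddle point.

saddle point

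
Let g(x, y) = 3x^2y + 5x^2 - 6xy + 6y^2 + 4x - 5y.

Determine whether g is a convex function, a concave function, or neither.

The term 3x^2y is cubic, so the Hessian is not constant.
∂²g/∂x² = 6y + 10, which takes both signs as y varies (negative for sufficiently negative y). A diagonal entry of the Hessian changing sign means the Hessian is neither positive- nor negative-semidefinite on all of R^2.

neither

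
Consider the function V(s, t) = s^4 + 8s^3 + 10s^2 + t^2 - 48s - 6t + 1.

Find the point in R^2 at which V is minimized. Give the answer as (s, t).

V(s,t) separates as P(s) + Q(t) + 1, so its minimum is min P + min Q + 1.
P'(s) = 4(s - 1)(s + 3)(s + 4) vanishes at s ∈ {-4, -3, 1}; Q'(t) = 2(t - 3) vanishes at t ∈ {3}.
Local minima of P (where P''>0): P(-4)=96, P(1)=-29. Local minima of Q: Q(3)=-9.
So the global minimum of V is P(1) + Q(3) + 1 = -29 − 9 + 1 = -37, attained at (1, 3).

(1, 3)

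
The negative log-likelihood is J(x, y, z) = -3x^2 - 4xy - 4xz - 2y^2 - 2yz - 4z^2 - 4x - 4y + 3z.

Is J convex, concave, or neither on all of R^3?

concave

J is quadratic, so its Hessian is the constant matrix H = [[-6, -4, -4], [-4, -4, -2], [-4, -2, -8]].
Leading principal minors: -6, 8, -40.
Signs alternate −, +, − ⇒ H ≺ 0 ⇒ concave.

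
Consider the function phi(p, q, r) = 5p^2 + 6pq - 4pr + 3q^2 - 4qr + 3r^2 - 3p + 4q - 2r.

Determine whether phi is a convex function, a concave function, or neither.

phi is quadratic, so its Hessian is the constant matrix H = [[10, 6, -4], [6, 6, -4], [-4, -4, 6]].
Leading principal minors: 10, 24, 80.
All positive ⇒ H ≻ 0 ⇒ convex.

convex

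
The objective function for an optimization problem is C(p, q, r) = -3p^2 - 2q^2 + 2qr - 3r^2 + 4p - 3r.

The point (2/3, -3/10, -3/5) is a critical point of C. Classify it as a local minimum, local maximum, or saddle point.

local maximum

The Hessian is constant: H = [[-6, 0, 0], [0, -4, 2], [0, 2, -6]].
Leading principal minors: Δ₁ = -6, Δ₂ = 24, Δ₃ = -120.
The minors alternate sign starting negative (−, +, −), so H is negative definite: a local maximum.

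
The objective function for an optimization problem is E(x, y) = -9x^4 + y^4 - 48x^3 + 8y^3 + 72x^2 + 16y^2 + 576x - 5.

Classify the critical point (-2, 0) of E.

local minimum

The mixed partial ∂²E/∂x∂y is 0, so the Hessian at any point is diag(E_xx, E_yy) = diag(36(-3x^2 - 8x + 4), 4(3y^2 + 12y + 8)).
At (-2, 0): H = diag(288, 32).
Both eigenvalues are positive, so H is positive definite: a local minimum.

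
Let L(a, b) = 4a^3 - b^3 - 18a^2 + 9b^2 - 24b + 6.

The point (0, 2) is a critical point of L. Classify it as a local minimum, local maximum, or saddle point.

saddle point

The mixed partial ∂²L/∂a∂b is 0, so the Hessian at any point is diag(L_aa, L_bb) = diag(12(2a - 3), 6(-b + 3)).
At (0, 2): H = diag(-36, 6).
The eigenvalues have opposite signs, so H is indefinite: a saddle point.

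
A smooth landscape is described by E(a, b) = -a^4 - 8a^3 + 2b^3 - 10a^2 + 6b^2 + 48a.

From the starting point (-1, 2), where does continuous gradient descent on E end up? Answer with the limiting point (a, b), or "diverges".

(-3, 0)

E is separable, so gradient descent decouples: a follows -∂E/∂a, b follows -∂E/∂b.
∂E/∂a = -4(a - 1)(a + 3)(a + 4); at a=-1 this is 48, so a decreases.
∂E/∂b = 6b(b + 2); at b=2 this is 48, so b decreases.
a converges to its nearest critical value -3 (a local min of the a-part); b converges to 0. The iterate converges to (-3, 0).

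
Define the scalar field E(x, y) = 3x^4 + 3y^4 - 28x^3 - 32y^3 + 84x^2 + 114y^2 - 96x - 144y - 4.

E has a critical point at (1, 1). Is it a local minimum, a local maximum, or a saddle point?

The mixed partial ∂²E/∂x∂y is 0, so the Hessian at any point is diag(E_xx, E_yy) = diag(12(3x^2 - 14x + 14), 12(3y^2 - 16y + 19)).
At (1, 1): H = diag(36, 72).
Both eigenvalues are positive, so H is positive definite: a local minimum.

local minimum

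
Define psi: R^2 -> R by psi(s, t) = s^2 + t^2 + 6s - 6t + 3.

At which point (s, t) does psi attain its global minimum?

(-3, 3)

psi(s,t) separates as P(s) + Q(t) + 3, so its minimum is min P + min Q + 3.
P'(s) = 2s + 6 vanishes at s ∈ {-3}; Q'(t) = 2(t - 3) vanishes at t ∈ {3}.
Local minima of P (where P''>0): P(-3)=-9. Local minima of Q: Q(3)=-9.
So the global minimum of psi is P(-3) + Q(3) + 3 = -9 − 9 + 3 = -15, attained at (-3, 3).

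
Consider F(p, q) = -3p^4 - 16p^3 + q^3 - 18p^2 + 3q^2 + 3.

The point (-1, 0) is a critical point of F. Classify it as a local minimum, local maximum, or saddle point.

local minimum

The mixed partial ∂²F/∂p∂q is 0, so the Hessian at any point is diag(F_pp, F_qq) = diag(-12(3p^2 + 8p + 3), 6(q + 1)).
At (-1, 0): H = diag(24, 6).
Both eigenvalues are positive, so H is positive definite: a local minimum.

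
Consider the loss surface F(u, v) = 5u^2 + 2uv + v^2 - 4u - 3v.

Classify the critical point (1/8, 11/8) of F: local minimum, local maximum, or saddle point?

local minimum

The Hessian of F is constant: H = [[10, 2], [2, 2]].
det(H) = 10·2 − 2² = 16.
det(H) > 0 and tr(H) = 12 > 0, so H is positive definite and the point is a local minimum.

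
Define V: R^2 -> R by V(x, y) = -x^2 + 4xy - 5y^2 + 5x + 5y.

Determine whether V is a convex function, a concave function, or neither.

V is quadratic, so its Hessian is the constant matrix H = [[-2, 4], [4, -10]].
det(H) = 4, tr(H) = -12.
det(H) > 0 and tr(H) < 0, so H is negative definite everywhere: concave.

concave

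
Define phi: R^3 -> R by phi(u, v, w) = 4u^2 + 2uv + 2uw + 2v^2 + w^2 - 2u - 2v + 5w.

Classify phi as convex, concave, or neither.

convex

phi is quadratic, so its Hessian is the constant matrix H = [[8, 2, 2], [2, 4, 0], [2, 0, 2]].
Leading principal minors: 8, 28, 40.
All positive ⇒ H ≻ 0 ⇒ convex.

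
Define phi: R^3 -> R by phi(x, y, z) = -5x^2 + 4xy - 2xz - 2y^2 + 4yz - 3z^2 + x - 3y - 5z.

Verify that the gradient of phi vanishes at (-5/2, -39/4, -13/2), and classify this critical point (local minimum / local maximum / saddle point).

local maximum

∇phi = (-10x + 4y - 2z + 1, 4x - 4y + 4z - 3, -2x + 4y - 6z - 5); substituting (-5/2, -39/4, -13/2) gives ∇phi = (0, 0, 0), so (-5/2, -39/4, -13/2) is indeed a critical point.
The Hessian is constant: H = [[-10, 4, -2], [4, -4, 4], [-2, 4, -6]].
Leading principal minors: Δ₁ = -10, Δ₂ = 24, Δ₃ = -32.
The minors alternate sign starting negative (−, +, −), so H is negative definite: a local maximum.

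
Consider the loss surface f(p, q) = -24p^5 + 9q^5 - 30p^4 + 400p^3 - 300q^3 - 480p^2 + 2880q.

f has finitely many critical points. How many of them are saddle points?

8

f separates as a function of p plus a function of q, so ∇f=0 decouples.
∂f/∂p = -120p(p - 2)(p - 1)(p + 4) = 0 at p ∈ {-4, 0, 1, 2}; ∂f/∂q = 45(q - 4)(q - 2)(q + 2)(q + 4) = 0 at q ∈ {-4, -2, 2, 4}.
The Hessian is diagonal: diag(f_pp, f_qq). Second derivatives: f_pp(-4)=14400, f_pp(0)=-960, f_pp(1)=600, f_pp(2)=-1440; f_qq(-4)=-4320, f_qq(-2)=2160, f_qq(2)=-2160, f_qq(4)=4320.
Saddle points occur where the two diagonal entries have opposite signs: (-4, -4), (-4, 2), (0, -2), (0, 4), (1, -4), (1, 2), (2, -2), (2, 4). Count: 8.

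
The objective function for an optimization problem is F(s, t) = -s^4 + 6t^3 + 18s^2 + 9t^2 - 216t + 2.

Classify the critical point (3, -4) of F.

local maximum

The mixed partial ∂²F/∂s∂t is 0, so the Hessian at any point is diag(F_ss, F_tt) = diag(12(-s^2 + 3), 18(2t + 1)).
At (3, -4): H = diag(-72, -126).
Both eigenvalues are negative, so H is negative definite: a local maximum.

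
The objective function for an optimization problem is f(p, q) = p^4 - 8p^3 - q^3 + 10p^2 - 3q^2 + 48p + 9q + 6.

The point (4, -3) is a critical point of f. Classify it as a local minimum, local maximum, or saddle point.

The mixed partial ∂²f/∂p∂q is 0, so the Hessian at any point is diag(f_pp, f_qq) = diag(4(3p^2 - 12p + 5), -6(q + 1)).
At (4, -3): H = diag(20, 12).
Both eigenvalues are positive, so H is positive definite: a local minimum.

local minimum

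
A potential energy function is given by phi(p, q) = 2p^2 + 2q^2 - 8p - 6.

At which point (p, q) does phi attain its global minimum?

(2, 0)

phi(p,q) separates as A(p) + B(q) − 6, so its minimum is min A + min B − 6.
A'(p) = 4p - 8 vanishes at p ∈ {2}; B'(q) = 4q vanishes at q ∈ {0}.
Local minima of A (where A''>0): A(2)=-8. Local minima of B: B(0)=0.
So the global minimum of phi is A(2) + B(0) − 6 = -8 + 0 − 6 = -14, attained at (2, 0).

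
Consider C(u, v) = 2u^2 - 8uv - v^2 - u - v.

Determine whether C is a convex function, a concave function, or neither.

C is quadratic, so its Hessian is the constant matrix H = [[4, -8], [-8, -2]].
det(H) = -72, tr(H) = 2.
det(H) < 0, so H is indefinite: neither convex nor concave.

neither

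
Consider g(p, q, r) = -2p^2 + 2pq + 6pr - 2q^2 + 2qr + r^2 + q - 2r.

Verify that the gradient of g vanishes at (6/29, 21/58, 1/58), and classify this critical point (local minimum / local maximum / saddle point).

saddle point

∇g = (-4p + 2q + 6r, 2p - 4q + 2r + 1, 6p + 2q + 2r - 2); substituting (6/29, 21/58, 1/58) gives ∇g = (0, 0, 0), so (6/29, 21/58, 1/58) is indeed a critical point.
The Hessian is constant: H = [[-4, 2, 6], [2, -4, 2], [6, 2, 2]].
Leading principal minors: Δ₁ = -4, Δ₂ = 12, Δ₃ = 232.
The minors fit neither the all-positive nor the alternating-sign pattern, so H is indefinite: a saddle point.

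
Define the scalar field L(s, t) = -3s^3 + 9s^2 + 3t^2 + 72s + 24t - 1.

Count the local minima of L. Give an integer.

1

L separates as a function of s plus a function of t, so ∇L=0 decouples.
∂L/∂s = -9(s - 4)(s + 2) = 0 at s ∈ {-2, 4}; ∂L/∂t = 6(t + 4) = 0 at t ∈ {-4}.
The Hessian is diagonal: diag(L_ss, L_tt). Second derivatives: L_ss(-2)=54, L_ss(4)=-54; L_tt(-4)=6.
Local minima occur where both diagonal entries positive: (-2, -4). Count: 1.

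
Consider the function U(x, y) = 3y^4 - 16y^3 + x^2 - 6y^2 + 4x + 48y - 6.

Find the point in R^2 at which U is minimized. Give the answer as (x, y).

U(x,y) separates as P(x) + Q(y) − 6, so its minimum is min P + min Q − 6.
P'(x) = 2x + 4 vanishes at x ∈ {-2}; Q'(y) = 12(y - 4)(y - 1)(y + 1) vanishes at y ∈ {-1, 1, 4}.
Local minima of P (where P''>0): P(-2)=-4. Local minima of Q: Q(-1)=-35, Q(4)=-160.
So the global minimum of U is P(-2) + Q(4) − 6 = -4 − 160 − 6 = -170, attained at (-2, 4).

(-2, 4)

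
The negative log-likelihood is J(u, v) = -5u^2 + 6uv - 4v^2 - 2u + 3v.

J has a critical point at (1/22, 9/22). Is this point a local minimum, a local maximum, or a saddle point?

local maximum

The Hessian of J is constant: H = [[-10, 6], [6, -8]].
det(H) = (-10)·(-8) − 6² = 44.
det(H) > 0 and tr(H) = -18 < 0, so H is negative definite and the point is a local maximum.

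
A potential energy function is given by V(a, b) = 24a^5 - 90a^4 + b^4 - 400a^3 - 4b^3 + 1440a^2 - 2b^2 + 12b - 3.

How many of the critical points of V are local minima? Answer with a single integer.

V separates as a function of a plus a function of b, so ∇V=0 decouples.
∂V/∂a = 120a(a - 4)(a - 2)(a + 3) = 0 at a ∈ {-3, 0, 2, 4}; ∂V/∂b = 4(b - 3)(b - 1)(b + 1) = 0 at b ∈ {-1, 1, 3}.
The Hessian is diagonal: diag(V_aa, V_bb). Second derivatives: V_aa(-3)=-12600, V_aa(0)=2880, V_aa(2)=-2400, V_aa(4)=6720; V_bb(-1)=32, V_bb(1)=-16, V_bb(3)=32.
Local minima occur where both diagonal entries positive: (0, -1), (0, 3), (4, -1), (4, 3). Count: 4.

4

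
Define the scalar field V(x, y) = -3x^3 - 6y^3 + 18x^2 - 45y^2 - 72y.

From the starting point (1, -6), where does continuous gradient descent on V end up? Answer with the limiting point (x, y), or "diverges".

V is separable, so gradient descent decouples: x follows -∂V/∂x, y follows -∂V/∂y.
∂V/∂x = -9x(x - 4); at x=1 this is 27, so x decreases.
∂V/∂y = -18(y + 1)(y + 4); at y=-6 this is -180, so y increases.
x converges to its nearest critical value 0 (a local min of the x-part); y converges to -4. The iterate converges to (0, -4).

(0, -4)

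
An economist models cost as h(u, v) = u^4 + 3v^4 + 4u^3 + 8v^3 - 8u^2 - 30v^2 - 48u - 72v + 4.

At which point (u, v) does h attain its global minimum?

h(u,v) separates as P(u) + Q(v) + 4, so its minimum is min P + min Q + 4.
P'(u) = 4(u - 2)(u + 2)(u + 3) vanishes at u ∈ {-3, -2, 2}; Q'(v) = 12(v - 2)(v + 1)(v + 3) vanishes at v ∈ {-3, -1, 2}.
Local minima of P (where P''>0): P(-3)=45, P(2)=-80. Local minima of Q: Q(-3)=-27, Q(2)=-152.
So the global minimum of h is P(2) + Q(2) + 4 = -80 − 152 + 4 = -228, attained at (2, 2).

(2, 2)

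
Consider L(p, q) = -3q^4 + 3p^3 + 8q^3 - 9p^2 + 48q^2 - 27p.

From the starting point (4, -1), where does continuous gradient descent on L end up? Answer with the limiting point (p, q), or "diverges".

(3, 0)

L is separable, so gradient descent decouples: p follows -∂L/∂p, q follows -∂L/∂q.
∂L/∂p = 9(p - 3)(p + 1); at p=4 this is 45, so p decreases.
∂L/∂q = -12q(q - 4)(q + 2); at q=-1 this is -60, so q increases.
p converges to its nearest critical value 3 (a local min of the p-part); q converges to 0. The iterate converges to (3, 0).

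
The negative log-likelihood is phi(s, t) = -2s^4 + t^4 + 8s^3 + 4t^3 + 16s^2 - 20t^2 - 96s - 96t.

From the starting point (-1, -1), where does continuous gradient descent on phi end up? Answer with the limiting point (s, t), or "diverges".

phi is separable, so gradient descent decouples: s follows -∂phi/∂s, t follows -∂phi/∂t.
∂phi/∂s = -8(s - 3)(s - 2)(s + 2); at s=-1 this is -96, so s increases.
∂phi/∂t = 4(t - 3)(t + 2)(t + 4); at t=-1 this is -48, so t increases.
s converges to its nearest critical value 2 (a local min of the s-part); t converges to 3. The iterate converges to (2, 3).

(2, 3)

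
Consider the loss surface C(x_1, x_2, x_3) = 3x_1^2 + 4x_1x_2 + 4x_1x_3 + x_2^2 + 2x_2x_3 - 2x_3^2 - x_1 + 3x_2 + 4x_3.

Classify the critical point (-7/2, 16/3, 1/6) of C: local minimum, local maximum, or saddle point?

The Hessian is constant: H = [[6, 4, 4], [4, 2, 2], [4, 2, -4]].
Leading principal minors: Δ₁ = 6, Δ₂ = -4, Δ₃ = 24.
The minors fit neither the all-positive nor the alternating-sign pattern, so H is indefinite: a saddle point.

saddle point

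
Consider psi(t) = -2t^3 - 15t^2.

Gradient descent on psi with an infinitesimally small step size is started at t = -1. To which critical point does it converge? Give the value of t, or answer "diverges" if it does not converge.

psi'(t) = -6t(t + 5), so psi'(-1) = 24.
Gradient descent moves in the -psi' direction, i.e. t is decreasing.
The nearest critical point in that direction is t = -5, where psi'' = 30 > 0 (a local minimum). The iterate converges there.

-5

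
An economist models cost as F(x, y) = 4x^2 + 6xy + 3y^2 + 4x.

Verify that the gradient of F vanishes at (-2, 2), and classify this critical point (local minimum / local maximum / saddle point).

local minimum

∇F = (8x + 6y + 4, 6x + 6y); substituting (-2, 2) gives ∇F = (0, 0), so (-2, 2) is indeed a critical point.
The Hessian of F is constant: H = [[8, 6], [6, 6]].
det(H) = 8·6 − 6² = 12.
det(H) > 0 and tr(H) = 14 > 0, so H is positive definite and the point is a local minimum.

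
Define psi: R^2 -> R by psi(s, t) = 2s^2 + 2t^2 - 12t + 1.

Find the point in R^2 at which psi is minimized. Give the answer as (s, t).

(0, 3)

psi(s,t) separates as P(s) + Q(t) + 1, so its minimum is min P + min Q + 1.
P'(s) = 4s vanishes at s ∈ {0}; Q'(t) = 4(t - 3) vanishes at t ∈ {3}.
Local minima of P (where P''>0): P(0)=0. Local minima of Q: Q(3)=-18.
So the global minimum of psi is P(0) + Q(3) + 1 = 0 − 18 + 1 = -17, attained at (0, 3).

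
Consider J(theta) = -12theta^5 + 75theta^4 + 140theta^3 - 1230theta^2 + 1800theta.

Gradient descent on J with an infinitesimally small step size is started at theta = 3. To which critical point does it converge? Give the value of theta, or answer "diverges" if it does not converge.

2

J'(theta) = -60(theta - 5)(theta - 2)(theta - 1)(theta + 3), so J'(3) = 1440.
Gradient descent moves in the -J' direction, i.e. theta is decreasing.
The nearest critical point in that direction is theta = 2, where J'' = 900 > 0 (a local minimum). The iterate converges there.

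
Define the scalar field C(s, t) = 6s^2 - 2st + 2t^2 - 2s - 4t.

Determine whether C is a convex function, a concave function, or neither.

C is quadratic, so its Hessian is the constant matrix H = [[12, -2], [-2, 4]].
det(H) = 44, tr(H) = 16.
det(H) > 0 and tr(H) > 0, so H is positive definite everywhere: convex.

convex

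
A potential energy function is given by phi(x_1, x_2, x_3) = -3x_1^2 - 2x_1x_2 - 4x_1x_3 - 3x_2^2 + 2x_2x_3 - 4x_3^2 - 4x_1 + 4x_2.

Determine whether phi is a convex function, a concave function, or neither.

concave

phi is quadratic, so its Hessian is the constant matrix H = [[-6, -2, -4], [-2, -6, 2], [-4, 2, -8]].
Leading principal minors: -6, 32, -104.
Signs alternate −, +, − ⇒ H ≺ 0 ⇒ concave.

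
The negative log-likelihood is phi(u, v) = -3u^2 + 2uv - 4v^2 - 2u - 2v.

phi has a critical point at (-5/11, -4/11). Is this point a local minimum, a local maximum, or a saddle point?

The Hessian of phi is constant: H = [[-6, 2], [2, -8]].
det(H) = (-6)·(-8) − 2² = 44.
det(H) > 0 and tr(H) = -14 < 0, so H is negative definite and the point is a local maximum.

local maximum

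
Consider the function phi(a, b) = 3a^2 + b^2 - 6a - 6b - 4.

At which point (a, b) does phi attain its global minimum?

phi(a,b) separates as P(a) + Q(b) − 4, so its minimum is min P + min Q − 4.
P'(a) = 6a - 6 vanishes at a ∈ {1}; Q'(b) = 2b - 6 vanishes at b ∈ {3}.
Local minima of P (where P''>0): P(1)=-3. Local minima of Q: Q(3)=-9.
So the global minimum of phi is P(1) + Q(3) − 4 = -3 − 9 − 4 = -16, attained at (1, 3).

(1, 3)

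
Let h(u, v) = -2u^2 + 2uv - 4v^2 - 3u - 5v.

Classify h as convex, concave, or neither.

concave

h is quadratic, so its Hessian is the constant matrix H = [[-4, 2], [2, -8]].
det(H) = 28, tr(H) = -12.
det(H) > 0 and tr(H) < 0, so H is negative definite everywhere: concave.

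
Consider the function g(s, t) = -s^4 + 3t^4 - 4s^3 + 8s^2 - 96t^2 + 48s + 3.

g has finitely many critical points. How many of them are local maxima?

2

g separates as a function of s plus a function of t, so ∇g=0 decouples.
∂g/∂s = -4(s - 2)(s + 2)(s + 3) = 0 at s ∈ {-3, -2, 2}; ∂g/∂t = 12t(t - 4)(t + 4) = 0 at t ∈ {-4, 0, 4}.
The Hessian is diagonal: diag(g_ss, g_tt). Second derivatives: g_ss(-3)=-20, g_ss(-2)=16, g_ss(2)=-80; g_tt(-4)=384, g_tt(0)=-192, g_tt(4)=384.
Local maxima occur where both diagonal entries negative: (-3, 0), (2, 0). Count: 2.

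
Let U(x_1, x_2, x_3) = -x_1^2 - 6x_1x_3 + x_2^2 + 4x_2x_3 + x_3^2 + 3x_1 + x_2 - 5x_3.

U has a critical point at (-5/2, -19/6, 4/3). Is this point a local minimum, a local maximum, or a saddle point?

The Hessian is constant: H = [[-2, 0, -6], [0, 2, 4], [-6, 4, 2]].
Leading principal minors: Δ₁ = -2, Δ₂ = -4, Δ₃ = -48.
The minors fit neither the all-positive nor the alternating-sign pattern, so H is indefinite: a saddle point.

saddle point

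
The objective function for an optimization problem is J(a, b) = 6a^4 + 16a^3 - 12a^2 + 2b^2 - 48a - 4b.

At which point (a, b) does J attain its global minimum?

(1, 1)

J(a,b) separates as P(a) + Q(b), so its minimum is min P + min Q.
P'(a) = 24(a - 1)(a + 1)(a + 2) vanishes at a ∈ {-2, -1, 1}; Q'(b) = 4b - 4 vanishes at b ∈ {1}.
Local minima of P (where P''>0): P(-2)=16, P(1)=-38. Local minima of Q: Q(1)=-2.
So the global minimum of J is P(1) + Q(1) = -38 − 2 = -40, attained at (1, 1).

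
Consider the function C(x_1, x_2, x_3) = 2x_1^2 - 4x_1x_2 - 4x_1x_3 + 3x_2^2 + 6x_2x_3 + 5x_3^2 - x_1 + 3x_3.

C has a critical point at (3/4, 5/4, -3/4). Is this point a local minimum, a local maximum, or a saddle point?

local minimum

The Hessian is constant: H = [[4, -4, -4], [-4, 6, 6], [-4, 6, 10]].
Leading principal minors: Δ₁ = 4, Δ₂ = 8, Δ₃ = 32.
All leading minors are positive, so H is positive definite: a local minimum.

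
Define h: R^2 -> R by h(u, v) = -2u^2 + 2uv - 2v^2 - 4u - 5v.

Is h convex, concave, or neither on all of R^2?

concave

h is quadratic, so its Hessian is the constant matrix H = [[-4, 2], [2, -4]].
det(H) = 12, tr(H) = -8.
det(H) > 0 and tr(H) < 0, so H is negative definite everywhere: concave.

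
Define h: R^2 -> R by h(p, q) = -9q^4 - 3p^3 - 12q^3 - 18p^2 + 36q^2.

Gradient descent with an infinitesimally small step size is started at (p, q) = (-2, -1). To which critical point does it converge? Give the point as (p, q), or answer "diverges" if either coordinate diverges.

h is separable, so gradient descent decouples: p follows -∂h/∂p, q follows -∂h/∂q.
∂h/∂p = -9p(p + 4); at p=-2 this is 36, so p decreases.
∂h/∂q = -36q(q - 1)(q + 2); at q=-1 this is -72, so q increases.
p converges to its nearest critical value -4 (a local min of the p-part); q converges to 0. The iterate converges to (-4, 0).

(-4, 0)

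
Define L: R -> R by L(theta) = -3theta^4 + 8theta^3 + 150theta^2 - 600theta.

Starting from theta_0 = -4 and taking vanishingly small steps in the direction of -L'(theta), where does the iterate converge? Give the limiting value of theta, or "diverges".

L'(theta) = -12(theta - 5)(theta - 2)(theta + 5), so L'(-4) = -648.
Gradient descent moves in the -L' direction, i.e. theta is increasing.
The nearest critical point in that direction is theta = 2, where L'' = 252 > 0 (a local minimum). The iterate converges there.

2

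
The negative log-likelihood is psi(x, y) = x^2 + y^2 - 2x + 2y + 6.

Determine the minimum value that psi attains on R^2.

psi(x,y) separates as P(x) + Q(y) + 6, so its minimum is min P + min Q + 6.
P'(x) = 2x - 2 vanishes at x ∈ {1}; Q'(y) = 2y + 2 vanishes at y ∈ {-1}.
Local minima of P (where P''>0): P(1)=-1. Local minima of Q: Q(-1)=-1.
So the global minimum of psi is P(1) + Q(-1) + 6 = -1 − 1 + 6 = 4, attained at (1, -1).

4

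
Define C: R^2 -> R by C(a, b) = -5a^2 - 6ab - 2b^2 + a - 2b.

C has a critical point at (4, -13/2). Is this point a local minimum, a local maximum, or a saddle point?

local maximum

The Hessian of C is constant: H = [[-10, -6], [-6, -4]].
det(H) = (-10)·(-4) − (-6)² = 4.
det(H) > 0 and tr(H) = -14 < 0, so H is negative definite and the point is a local maximum.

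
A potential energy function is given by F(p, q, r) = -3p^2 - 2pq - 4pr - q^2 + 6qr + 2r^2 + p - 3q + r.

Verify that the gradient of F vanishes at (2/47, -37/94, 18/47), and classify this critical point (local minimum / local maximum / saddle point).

saddle point

∇F = (-6p - 2q - 4r + 1, -2p - 2q + 6r - 3, -4p + 6q + 4r + 1); substituting (2/47, -37/94, 18/47) gives ∇F = (0, 0, 0), so (2/47, -37/94, 18/47) is indeed a critical point.
The Hessian is constant: H = [[-6, -2, -4], [-2, -2, 6], [-4, 6, 4]].
Leading principal minors: Δ₁ = -6, Δ₂ = 8, Δ₃ = 376.
The minors fit neither the all-positive nor the alternating-sign pattern, so H is indefinite: a saddle point.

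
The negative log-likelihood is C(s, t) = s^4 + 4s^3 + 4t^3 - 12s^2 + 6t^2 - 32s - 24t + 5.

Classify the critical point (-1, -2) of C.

local maximum

The mixed partial ∂²C/∂s∂t is 0, so the Hessian at any point is diag(C_ss, C_tt) = diag(12(s^2 + 2s - 2), 12(2t + 1)).
At (-1, -2): H = diag(-36, -36).
Both eigenvalues are negative, so H is negative definite: a local maximum.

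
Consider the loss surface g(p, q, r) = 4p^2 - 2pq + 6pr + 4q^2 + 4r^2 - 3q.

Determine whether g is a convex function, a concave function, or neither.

convex

g is quadratic, so its Hessian is the constant matrix H = [[8, -2, 6], [-2, 8, 0], [6, 0, 8]].
Leading principal minors: 8, 60, 192.
All positive ⇒ H ≻ 0 ⇒ convex.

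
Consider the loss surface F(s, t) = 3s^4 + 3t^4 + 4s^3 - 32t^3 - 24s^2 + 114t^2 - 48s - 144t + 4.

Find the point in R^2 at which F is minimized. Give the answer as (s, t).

(2, 1)

F(s,t) separates as P(s) + Q(t) + 4, so its minimum is min P + min Q + 4.
P'(s) = 12(s - 2)(s + 1)(s + 2) vanishes at s ∈ {-2, -1, 2}; Q'(t) = 12(t - 4)(t - 3)(t - 1) vanishes at t ∈ {1, 3, 4}.
Local minima of P (where P''>0): P(-2)=16, P(2)=-112. Local minima of Q: Q(1)=-59, Q(4)=-32.
So the global minimum of F is P(2) + Q(1) + 4 = -112 − 59 + 4 = -167, attained at (2, 1).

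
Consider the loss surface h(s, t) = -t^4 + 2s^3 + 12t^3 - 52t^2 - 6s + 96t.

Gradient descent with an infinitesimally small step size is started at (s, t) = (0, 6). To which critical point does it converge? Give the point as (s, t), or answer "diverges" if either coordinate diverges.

h is separable, so gradient descent decouples: s follows -∂h/∂s, t follows -∂h/∂t.
∂h/∂s = 6(s - 1)(s + 1); at s=0 this is -6, so s increases.
∂h/∂t = -4(t - 4)(t - 3)(t - 2); at t=6 this is -96, so t increases.
The t-coordinate has no critical point in that direction and runs off to infinity.

diverges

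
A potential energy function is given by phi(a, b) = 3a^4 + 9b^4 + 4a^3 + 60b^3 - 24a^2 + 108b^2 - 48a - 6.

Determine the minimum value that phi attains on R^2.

-118

phi(a,b) separates as P(a) + Q(b) − 6, so its minimum is min P + min Q − 6.
P'(a) = 12(a - 2)(a + 1)(a + 2) vanishes at a ∈ {-2, -1, 2}; Q'(b) = 36b(b + 2)(b + 3) vanishes at b ∈ {-3, -2, 0}.
Local minima of P (where P''>0): P(-2)=16, P(2)=-112. Local minima of Q: Q(-3)=81, Q(0)=0.
So the global minimum of phi is P(2) + Q(0) − 6 = -112 + 0 − 6 = -118, attained at (2, 0).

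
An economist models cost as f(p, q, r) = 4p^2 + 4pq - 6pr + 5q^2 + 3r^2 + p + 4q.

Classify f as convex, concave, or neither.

f is quadratic, so its Hessian is the constant matrix H = [[8, 4, -6], [4, 10, 0], [-6, 0, 6]].
Leading principal minors: 8, 64, 24.
All positive ⇒ H ≻ 0 ⇒ convex.

convex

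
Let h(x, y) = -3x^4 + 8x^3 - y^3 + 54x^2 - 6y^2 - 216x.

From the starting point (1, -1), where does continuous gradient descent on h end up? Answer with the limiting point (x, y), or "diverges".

(2, -4)

h is separable, so gradient descent decouples: x follows -∂h/∂x, y follows -∂h/∂y.
∂h/∂x = -12(x - 3)(x - 2)(x + 3); at x=1 this is -96, so x increases.
∂h/∂y = -3y(y + 4); at y=-1 this is 9, so y decreases.
x converges to its nearest critical value 2 (a local min of the x-part); y converges to -4. The iterate converges to (2, -4).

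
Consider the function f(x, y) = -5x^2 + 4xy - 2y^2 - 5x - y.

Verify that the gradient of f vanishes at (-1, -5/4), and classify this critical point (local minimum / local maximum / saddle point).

local maximum

∇f = (-10x + 4y - 5, 4x - 4y - 1); substituting (-1, -5/4) gives ∇f = (0, 0), so (-1, -5/4) is indeed a critical point.
The Hessian of f is constant: H = [[-10, 4], [4, -4]].
det(H) = (-10)·(-4) − 4² = 24.
det(H) > 0 and tr(H) = -14 < 0, so H is negative definite and the point is a local maximum.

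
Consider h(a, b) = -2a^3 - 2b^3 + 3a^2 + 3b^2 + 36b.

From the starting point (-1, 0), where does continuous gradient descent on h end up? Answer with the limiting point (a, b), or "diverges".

h is separable, so gradient descent decouples: a follows -∂h/∂a, b follows -∂h/∂b.
∂h/∂a = -6a(a - 1); at a=-1 this is -12, so a increases.
∂h/∂b = -6(b - 3)(b + 2); at b=0 this is 36, so b decreases.
a converges to its nearest critical value 0 (a local min of the a-part); b converges to -2. The iterate converges to (0, -2).

(0, -2)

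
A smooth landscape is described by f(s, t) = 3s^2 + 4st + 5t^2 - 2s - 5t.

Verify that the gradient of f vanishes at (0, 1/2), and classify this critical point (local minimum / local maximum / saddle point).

∇f = (6s + 4t - 2, 4s + 10t - 5); substituting (0, 1/2) gives ∇f = (0, 0), so (0, 1/2) is indeed a critical point.
The Hessian of f is constant: H = [[6, 4], [4, 10]].
det(H) = 6·10 − 4² = 44.
det(H) > 0 and tr(H) = 16 > 0, so H is positive definite and the point is a local minimum.

local minimum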